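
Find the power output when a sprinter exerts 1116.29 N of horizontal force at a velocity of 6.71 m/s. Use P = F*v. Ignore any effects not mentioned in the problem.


P = F * v
P = 1116.29 * 6.71
P = 7490.3059 W

7490.3059 W


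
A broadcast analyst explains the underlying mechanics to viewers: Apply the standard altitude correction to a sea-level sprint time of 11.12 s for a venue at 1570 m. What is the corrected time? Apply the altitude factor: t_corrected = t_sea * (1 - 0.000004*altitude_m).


Correction factor = 1 - 0.000004 * 1570 = 0.99372
t_corrected = t_sea * factor = 11.12 * 0.99372
t_corrected = 11.0502 s

11.0502 s


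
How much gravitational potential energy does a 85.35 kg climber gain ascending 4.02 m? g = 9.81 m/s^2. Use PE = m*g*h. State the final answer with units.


PE = m * g * h
PE = 85.35 * 9.81 * 4.02
PE = 837.2835 * 4.02 = 3365.8797 J

3365.8797 J


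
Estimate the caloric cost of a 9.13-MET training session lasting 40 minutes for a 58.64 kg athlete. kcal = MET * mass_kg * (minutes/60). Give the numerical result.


kcal = MET * mass * time_hr
Convert time: 40 min = 0.6667 hr
kcal = 9.13 * 58.64 * 0.6667
kcal = 356.9221 kcal

356.9221 kcal


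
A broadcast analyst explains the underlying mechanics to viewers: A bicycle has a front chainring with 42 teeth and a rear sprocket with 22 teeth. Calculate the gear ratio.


GR = front_teeth / rear_teeth
GR = 42 / 22
GR = 1.9091

1.9091


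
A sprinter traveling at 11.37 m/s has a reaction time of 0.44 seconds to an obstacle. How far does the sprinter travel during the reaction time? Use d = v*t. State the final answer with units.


d = v * t
d = 11.37 * 0.44
d = 5.0028 m

5.0028 m


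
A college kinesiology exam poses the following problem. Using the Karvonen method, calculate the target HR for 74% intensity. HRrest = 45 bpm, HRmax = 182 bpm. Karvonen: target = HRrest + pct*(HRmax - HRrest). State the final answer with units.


Target = HRrest + pct*(HRmax - HRrest)
Heart rate reserve = HRmax - HRrest = 182 - 45 = 137 bpm
Fraction = 74% = 0.74
Target = 45 + 0.74 * 137
Target = 45 + 101.38 = 146.38 bpm

146.38 bpm


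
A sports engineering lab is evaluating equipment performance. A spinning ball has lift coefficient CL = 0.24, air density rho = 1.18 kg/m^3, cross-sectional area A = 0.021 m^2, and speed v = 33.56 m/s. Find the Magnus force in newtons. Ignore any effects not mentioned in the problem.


FM = 0.5 * CL * rho * A * v^2
FM = 0.5 * 0.24 * 1.18 * 0.021 * 33.56^2
v^2 = 1126.2736
FM = 0.5 * 0.24 * 1.18 * 0.021 * 1126.2736 = 3.3491 N

3.3491 N


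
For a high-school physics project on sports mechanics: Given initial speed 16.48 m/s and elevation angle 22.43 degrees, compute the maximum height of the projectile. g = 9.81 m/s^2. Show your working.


H = (v*sin(theta))^2 / (2*g)
vy = v*sin(theta) = 16.48 * sin(22.43 deg) = 6.288 m/s
H = vy^2 / (2*g) = 39.5392 / (2*9.81)
H = 39.5392 / 19.62 = 2.0152 m

2.0152 m


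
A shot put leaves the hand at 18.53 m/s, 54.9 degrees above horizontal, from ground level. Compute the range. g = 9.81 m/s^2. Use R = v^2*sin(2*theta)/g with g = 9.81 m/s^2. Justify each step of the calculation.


R = v^2 * sin(2*theta) / g
Convert angle to radians: theta = 54.9 deg = 0.9582 rad
sin(2*theta) = sin(1.9164) = 0.9409
R = 18.53^2 * 0.9409 / 9.81
R = 343.3609 * 0.9409 / 9.81 = 32.9319 m

32.9319 m


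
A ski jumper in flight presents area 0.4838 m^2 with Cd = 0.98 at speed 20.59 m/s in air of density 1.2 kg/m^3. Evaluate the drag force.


Fd = 0.5 * Cd * rho * A * v^2
Fd = 0.5 * 0.98 * 1.2 * 0.4838 * 20.59^2
v^2 = 423.9481
Fd = 0.5 * 0.98 * 1.2 * 0.4838 * 423.9481 = 120.6024 N

120.6024 N


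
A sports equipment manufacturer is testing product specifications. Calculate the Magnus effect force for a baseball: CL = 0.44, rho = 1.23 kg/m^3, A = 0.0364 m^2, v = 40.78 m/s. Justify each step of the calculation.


FM = 0.5 * CL * rho * A * v^2
FM = 0.5 * 0.44 * 1.23 * 0.0364 * 40.78^2
v^2 = 1663.0084
FM = 0.5 * 0.44 * 1.23 * 0.0364 * 1663.0084 = 16.3804 N

16.3804 N


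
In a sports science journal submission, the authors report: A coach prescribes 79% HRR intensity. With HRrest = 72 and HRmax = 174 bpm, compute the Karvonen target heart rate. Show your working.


Target = HRrest + pct*(HRmax - HRrest)
Heart rate reserve = HRmax - HRrest = 174 - 72 = 102 bpm
Fraction = 79% = 0.79
Target = 72 + 0.79 * 102
Target = 72 + 80.58 = 152.58 bpm

152.58 bpm


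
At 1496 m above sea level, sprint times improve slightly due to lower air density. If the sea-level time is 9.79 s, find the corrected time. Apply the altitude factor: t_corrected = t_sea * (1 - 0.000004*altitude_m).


Correction factor = 1 - 0.000004 * 1496 = 0.994016
t_corrected = t_sea * factor = 9.79 * 0.994016
t_corrected = 9.7314 s

9.7314 s


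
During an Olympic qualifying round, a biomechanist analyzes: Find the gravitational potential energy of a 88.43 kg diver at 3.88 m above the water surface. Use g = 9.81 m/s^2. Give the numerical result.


PE = m * g * h
PE = 88.43 * 9.81 * 3.88
PE = 867.4983 * 3.88 = 3365.8934 J

3365.8934 J


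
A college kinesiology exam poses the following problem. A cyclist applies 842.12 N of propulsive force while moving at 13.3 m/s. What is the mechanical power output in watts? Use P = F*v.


P = F * v
P = 842.12 * 13.3
P = 11200.196 W

11200.196 W


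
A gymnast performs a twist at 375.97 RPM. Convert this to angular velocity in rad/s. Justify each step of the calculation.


omega = RPM * 2 * pi / 60
omega = 375.97 * 2 * 3.14159 / 60
omega = 2362.2892 / 60 = 39.3715 rad/s

39.3715 rad/s


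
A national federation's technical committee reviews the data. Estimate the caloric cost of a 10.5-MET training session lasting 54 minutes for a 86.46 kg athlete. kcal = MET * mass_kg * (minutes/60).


kcal = MET * mass * time_hr
Convert time: 54 min = 0.9 hr
kcal = 10.5 * 86.46 * 0.9
kcal = 817.047 kcal

817.047 kcal


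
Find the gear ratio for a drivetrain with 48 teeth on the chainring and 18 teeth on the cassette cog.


GR = front_teeth / rear_teeth
GR = 48 / 18
GR = 2.6667

2.6667


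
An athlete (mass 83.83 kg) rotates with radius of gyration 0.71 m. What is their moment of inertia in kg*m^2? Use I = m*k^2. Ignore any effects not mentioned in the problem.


I = m * k^2
I = 83.83 * 0.71^2
I = 83.83 * 0.5041 = 42.2587 kg*m^2

42.2587 kg*m^2


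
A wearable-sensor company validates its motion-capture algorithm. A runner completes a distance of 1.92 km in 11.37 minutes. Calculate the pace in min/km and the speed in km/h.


Pace = time / distance = 11.37 min / 1.92 km = 5.9219 min/km
Speed = distance / time_in_hours = 1.92 / 0.1895 hr
Speed = 10.1319 km/h

5.9219 min/km, 10.1319 km/h


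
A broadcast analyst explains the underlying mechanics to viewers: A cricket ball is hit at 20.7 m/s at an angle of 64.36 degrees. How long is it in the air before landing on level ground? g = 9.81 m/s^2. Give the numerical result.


T = 2*v*sin(theta)/g
sin(theta) = sin(64.36 deg) = 0.9015
T = 2*20.7*0.9015 / 9.81
T = 37.3234 / 9.81 = 3.8046 s

3.8046 s


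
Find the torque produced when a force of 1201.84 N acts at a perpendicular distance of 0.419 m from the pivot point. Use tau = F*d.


tau = F * d
tau = 1201.84 * 0.419
tau = 503.571 N*m

503.571 N*m


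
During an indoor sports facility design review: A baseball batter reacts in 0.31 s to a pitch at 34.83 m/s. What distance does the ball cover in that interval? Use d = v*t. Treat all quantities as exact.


d = v * t
d = 34.83 * 0.31
d = 10.7973 m

10.7973 m


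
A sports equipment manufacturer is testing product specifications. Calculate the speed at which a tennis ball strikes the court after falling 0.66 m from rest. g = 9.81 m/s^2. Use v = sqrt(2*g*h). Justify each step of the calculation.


v = sqrt(2 * g * h)
v = sqrt(2 * 9.81 * 0.66)
v = sqrt(12.9492) = 3.5985 m/s

3.5985 m/s


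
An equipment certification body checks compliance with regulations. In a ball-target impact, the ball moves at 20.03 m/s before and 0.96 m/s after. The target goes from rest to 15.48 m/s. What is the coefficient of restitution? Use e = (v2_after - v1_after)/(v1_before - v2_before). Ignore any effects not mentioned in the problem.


e = (v2_after - v1_after) / (v1_before - v2_before)
Numerator = 15.48 - 0.96 = 14.52
Denominator = 20.03 - 0 = 20.03
e = 14.52 / 20.03 = 0.7249

0.7249


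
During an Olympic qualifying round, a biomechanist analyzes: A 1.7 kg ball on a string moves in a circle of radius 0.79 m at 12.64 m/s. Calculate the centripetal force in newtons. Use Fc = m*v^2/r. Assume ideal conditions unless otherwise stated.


Fc = m * v^2 / r
v^2 = 12.64^2 = 159.7696
Fc = 1.7 * 159.7696 / 0.79
Fc = 271.6083 / 0.79 = 343.808 N

343.808 N


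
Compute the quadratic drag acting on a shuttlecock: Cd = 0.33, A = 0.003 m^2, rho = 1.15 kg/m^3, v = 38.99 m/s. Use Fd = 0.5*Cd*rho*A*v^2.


Fd = 0.5 * Cd * rho * A * v^2
Fd = 0.5 * 0.33 * 1.15 * 0.003 * 38.99^2
v^2 = 1520.2201
Fd = 0.5 * 0.33 * 1.15 * 0.003 * 1520.2201 = 0.8654 N

0.8654 N


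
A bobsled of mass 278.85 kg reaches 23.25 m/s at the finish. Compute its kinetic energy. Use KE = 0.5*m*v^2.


KE = 0.5 * m * v^2
KE = 0.5 * 278.85 * 23.25^2
KE = 0.5 * 278.85 * 540.5625 = 75367.9266 J

75367.9266 J


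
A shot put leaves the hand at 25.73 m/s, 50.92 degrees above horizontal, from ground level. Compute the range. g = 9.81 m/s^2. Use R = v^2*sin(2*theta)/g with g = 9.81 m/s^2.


R = v^2 * sin(2*theta) / g
Convert angle to radians: theta = 50.92 deg = 0.8887 rad
sin(2*theta) = sin(1.7774) = 0.9787
R = 25.73^2 * 0.9787 / 9.81
R = 662.0329 * 0.9787 / 9.81 = 66.0497 m

66.0497 m


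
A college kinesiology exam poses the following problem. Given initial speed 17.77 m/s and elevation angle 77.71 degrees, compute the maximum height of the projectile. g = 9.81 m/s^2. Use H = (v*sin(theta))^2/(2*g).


H = (v*sin(theta))^2 / (2*g)
vy = v*sin(theta) = 17.77 * sin(77.71 deg) = 17.3628 m/s
H = vy^2 / (2*g) = 301.4654 / (2*9.81)
H = 301.4654 / 19.62 = 15.3652 m

15.3652 m


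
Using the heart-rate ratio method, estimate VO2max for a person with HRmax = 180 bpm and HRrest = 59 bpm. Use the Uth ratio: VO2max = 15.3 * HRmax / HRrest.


VO2max = 15.3 * HRmax / HRrest
VO2max = 15.3 * 180 / 59
VO2max = 2754 / 59 = 46.678 mL/kg/min

46.678 mL/kg/min


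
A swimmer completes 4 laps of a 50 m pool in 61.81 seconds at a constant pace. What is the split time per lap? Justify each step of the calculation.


Split time = total_time / n_laps = 61.81 / 4
Split time = 15.4525 s per lap

15.4525 s


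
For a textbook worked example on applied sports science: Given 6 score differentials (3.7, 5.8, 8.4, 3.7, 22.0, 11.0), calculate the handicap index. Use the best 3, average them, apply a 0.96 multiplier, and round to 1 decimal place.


All differentials: 3.7, 5.8, 8.4, 3.7, 22.0, 11.0
Sorted: 3.7, 3.7, 5.8, 8.4, 11.0, 22.0
Best 3: 3.7, 3.7, 5.8
Average of best = 13.2 / 3 = 4.4
Raw index = 4.4 * 0.96 = 4.224
Handicap index = round(4.224, 1) = 4.2

4.2


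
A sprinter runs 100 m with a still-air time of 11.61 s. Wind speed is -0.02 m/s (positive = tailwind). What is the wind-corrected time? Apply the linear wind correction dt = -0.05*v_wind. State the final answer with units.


dt = -0.05 * v_wind = -0.05 * -0.02 = 0.001 s
t_corrected = t_still + dt = 11.61 + (0.001)
t_corrected = 11.611 s

11.611 s


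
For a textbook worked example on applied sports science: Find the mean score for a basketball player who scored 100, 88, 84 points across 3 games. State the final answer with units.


Average = sum / n
Sum = 272
Average = 272 / 3 = 90.6667

90.6667


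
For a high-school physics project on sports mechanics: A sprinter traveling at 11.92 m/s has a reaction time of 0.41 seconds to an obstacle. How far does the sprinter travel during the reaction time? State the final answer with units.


d = v * t
d = 11.92 * 0.41
d = 4.8872 m

4.8872 m


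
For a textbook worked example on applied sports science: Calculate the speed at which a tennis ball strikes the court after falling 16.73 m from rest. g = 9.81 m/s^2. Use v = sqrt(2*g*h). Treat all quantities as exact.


v = sqrt(2 * g * h)
v = sqrt(2 * 9.81 * 16.73)
v = sqrt(328.2426) = 18.1175 m/s

18.1175 m/s


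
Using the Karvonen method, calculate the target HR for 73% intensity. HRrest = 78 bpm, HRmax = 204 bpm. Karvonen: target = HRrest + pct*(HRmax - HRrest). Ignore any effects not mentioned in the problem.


Target = HRrest + pct*(HRmax - HRrest)
Heart rate reserve = HRmax - HRrest = 204 - 78 = 126 bpm
Fraction = 73% = 0.73
Target = 78 + 0.73 * 126
Target = 78 + 91.98 = 169.98 bpm

169.98 bpm


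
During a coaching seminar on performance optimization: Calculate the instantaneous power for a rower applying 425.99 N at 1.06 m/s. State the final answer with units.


P = F * v
P = 425.99 * 1.06
P = 451.5494 W

451.5494 W


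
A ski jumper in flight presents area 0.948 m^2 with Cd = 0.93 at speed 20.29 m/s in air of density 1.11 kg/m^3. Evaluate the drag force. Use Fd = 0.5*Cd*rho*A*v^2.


Fd = 0.5 * Cd * rho * A * v^2
Fd = 0.5 * 0.93 * 1.11 * 0.948 * 20.29^2
v^2 = 411.6841
Fd = 0.5 * 0.93 * 1.11 * 0.948 * 411.6841 = 201.4412 N

201.4412 N


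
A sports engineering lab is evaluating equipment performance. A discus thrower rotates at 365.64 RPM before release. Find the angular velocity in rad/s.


omega = RPM * 2 * pi / 60
omega = 365.64 * 2 * 3.14159 / 60
omega = 2297.3839 / 60 = 38.2897 rad/s

38.2897 rad/s


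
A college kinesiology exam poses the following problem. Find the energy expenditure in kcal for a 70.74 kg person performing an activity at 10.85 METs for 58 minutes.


kcal = MET * mass * time_hr
Convert time: 58 min = 0.9667 hr
kcal = 10.85 * 70.74 * 0.9667
kcal = 741.9447 kcal

741.9447 kcal


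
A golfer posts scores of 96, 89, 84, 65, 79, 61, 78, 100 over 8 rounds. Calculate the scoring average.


Average = sum / n
Sum = 652
Average = 652 / 8 = 81.5

81.5


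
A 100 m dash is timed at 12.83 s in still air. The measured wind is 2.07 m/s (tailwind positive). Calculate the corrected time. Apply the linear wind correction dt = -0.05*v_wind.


dt = -0.05 * v_wind = -0.05 * 2.07 = -0.1035 s
t_corrected = t_still + dt = 12.83 + (-0.1035)
t_corrected = 12.7265 s

12.7265 s


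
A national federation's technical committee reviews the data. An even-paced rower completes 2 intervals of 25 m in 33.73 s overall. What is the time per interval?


Split time = total_time / n_laps = 33.73 / 2
Split time = 16.865 s per lap

16.865 s


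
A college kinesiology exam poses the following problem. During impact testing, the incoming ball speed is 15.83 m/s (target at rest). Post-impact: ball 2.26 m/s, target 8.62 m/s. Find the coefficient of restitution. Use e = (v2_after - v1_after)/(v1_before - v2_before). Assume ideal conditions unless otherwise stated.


e = (v2_after - v1_after) / (v1_before - v2_before)
Numerator = 8.62 - 2.26 = 6.36
Denominator = 15.83 - 0 = 15.83
e = 6.36 / 15.83 = 0.4018

0.4018


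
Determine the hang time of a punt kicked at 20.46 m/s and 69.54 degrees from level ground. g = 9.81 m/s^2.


T = 2*v*sin(theta)/g
sin(theta) = sin(69.54 deg) = 0.9369
T = 2*20.46*0.9369 / 9.81
T = 38.3386 / 9.81 = 3.9081 s

3.9081 s


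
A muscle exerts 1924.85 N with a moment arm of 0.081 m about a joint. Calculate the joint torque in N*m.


tau = F * d
tau = 1924.85 * 0.081
tau = 155.9128 N*m

155.9128 N*m


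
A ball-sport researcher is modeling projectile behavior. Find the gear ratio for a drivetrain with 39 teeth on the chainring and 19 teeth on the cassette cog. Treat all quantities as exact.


GR = front_teeth / rear_teeth
GR = 39 / 19
GR = 2.0526

2.0526


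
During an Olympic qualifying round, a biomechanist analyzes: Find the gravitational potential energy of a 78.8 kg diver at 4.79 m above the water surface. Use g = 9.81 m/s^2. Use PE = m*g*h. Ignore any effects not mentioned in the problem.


PE = m * g * h
PE = 78.8 * 9.81 * 4.79
PE = 773.028 * 4.79 = 3702.8041 J

3702.8041 J


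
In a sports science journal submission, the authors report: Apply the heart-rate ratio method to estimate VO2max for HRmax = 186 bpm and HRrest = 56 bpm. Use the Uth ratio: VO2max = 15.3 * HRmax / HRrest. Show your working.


VO2max = 15.3 * HRmax / HRrest
VO2max = 15.3 * 186 / 56
VO2max = 2845.8 / 56 = 50.8179 mL/kg/min

50.8179 mL/kg/min


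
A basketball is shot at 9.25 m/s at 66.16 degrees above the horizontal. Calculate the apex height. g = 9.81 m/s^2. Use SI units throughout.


H = (v*sin(theta))^2 / (2*g)
vy = v*sin(theta) = 9.25 * sin(66.16 deg) = 8.4608 m/s
H = vy^2 / (2*g) = 71.5846 / (2*9.81)
H = 71.5846 / 19.62 = 3.6486 m

3.6486 m


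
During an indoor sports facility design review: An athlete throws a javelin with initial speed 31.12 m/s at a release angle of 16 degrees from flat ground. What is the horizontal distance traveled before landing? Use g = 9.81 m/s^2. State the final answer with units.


R = v^2 * sin(2*theta) / g
Convert angle to radians: theta = 16 deg = 0.2793 rad
sin(2*theta) = sin(0.5585) = 0.5299
R = 31.12^2 * 0.5299 / 9.81
R = 968.4544 * 0.5299 / 9.81 = 52.3142 m

52.3142 m


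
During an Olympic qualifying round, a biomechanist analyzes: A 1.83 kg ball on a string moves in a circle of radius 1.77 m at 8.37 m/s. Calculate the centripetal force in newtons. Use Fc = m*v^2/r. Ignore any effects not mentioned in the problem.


Fc = m * v^2 / r
v^2 = 8.37^2 = 70.0569
Fc = 1.83 * 70.0569 / 1.77
Fc = 128.2041 / 1.77 = 72.4317 N

72.4317 N


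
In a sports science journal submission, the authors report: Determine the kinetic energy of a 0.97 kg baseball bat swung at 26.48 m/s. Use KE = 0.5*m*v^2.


KE = 0.5 * m * v^2
KE = 0.5 * 0.97 * 26.48^2
KE = 0.5 * 0.97 * 701.1904 = 340.0773 J

340.0773 J


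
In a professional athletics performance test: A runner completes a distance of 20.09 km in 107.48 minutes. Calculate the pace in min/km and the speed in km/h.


Pace = time / distance = 107.48 min / 20.09 km = 5.3499 min/km
Speed = distance / time_in_hours = 20.09 / 1.7913 hr
Speed = 11.2151 km/h

5.3499 min/km, 11.2151 km/h


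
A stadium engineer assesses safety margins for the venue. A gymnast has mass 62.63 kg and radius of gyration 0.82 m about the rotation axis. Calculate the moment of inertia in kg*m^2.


I = m * k^2
I = 62.63 * 0.82^2
I = 62.63 * 0.6724 = 42.1124 kg*m^2

42.1124 kg*m^2


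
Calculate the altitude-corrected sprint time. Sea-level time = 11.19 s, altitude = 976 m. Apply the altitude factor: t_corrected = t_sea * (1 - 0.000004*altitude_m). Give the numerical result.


Correction factor = 1 - 0.000004 * 976 = 0.996096
t_corrected = t_sea * factor = 11.19 * 0.996096
t_corrected = 11.1463 s

11.1463 s


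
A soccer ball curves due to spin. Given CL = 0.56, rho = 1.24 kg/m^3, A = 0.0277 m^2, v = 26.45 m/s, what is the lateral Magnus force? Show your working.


FM = 0.5 * CL * rho * A * v^2
FM = 0.5 * 0.56 * 1.24 * 0.0277 * 26.45^2
v^2 = 699.6025
FM = 0.5 * 0.56 * 1.24 * 0.0277 * 699.6025 = 6.7284 N

6.7284 N


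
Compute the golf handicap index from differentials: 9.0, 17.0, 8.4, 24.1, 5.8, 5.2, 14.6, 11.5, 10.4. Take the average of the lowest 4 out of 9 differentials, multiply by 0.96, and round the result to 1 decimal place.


All differentials: 9.0, 17.0, 8.4, 24.1, 5.8, 5.2, 14.6, 11.5, 10.4
Sorted: 5.2, 5.8, 8.4, 9.0, 10.4, 11.5, 14.6, 17.0, 24.1
Best 4: 5.2, 5.8, 8.4, 9.0
Average of best = 28.4 / 4 = 7.1
Raw index = 7.1 * 0.96 = 6.816
Handicap index = round(6.816, 1) = 6.8

6.8


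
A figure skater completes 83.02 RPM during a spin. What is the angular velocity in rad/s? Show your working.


omega = RPM * 2 * pi / 60
omega = 83.02 * 2 * 3.14159 / 60
omega = 521.63 / 60 = 8.6938 rad/s

8.6938 rad/s


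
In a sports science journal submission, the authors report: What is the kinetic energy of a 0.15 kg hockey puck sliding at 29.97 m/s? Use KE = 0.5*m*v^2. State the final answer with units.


KE = 0.5 * m * v^2
KE = 0.5 * 0.15 * 29.97^2
KE = 0.5 * 0.15 * 898.2009 = 67.3651 J

67.3651 J


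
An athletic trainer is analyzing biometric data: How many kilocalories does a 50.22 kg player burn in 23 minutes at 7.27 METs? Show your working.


kcal = MET * mass * time_hr
Convert time: 23 min = 0.3833 hr
kcal = 7.27 * 50.22 * 0.3833
kcal = 139.9548 kcal

139.9548 kcal


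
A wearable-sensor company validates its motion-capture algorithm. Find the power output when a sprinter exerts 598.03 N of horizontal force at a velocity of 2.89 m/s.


P = F * v
P = 598.03 * 2.89
P = 1728.3067 W

1728.3067 W


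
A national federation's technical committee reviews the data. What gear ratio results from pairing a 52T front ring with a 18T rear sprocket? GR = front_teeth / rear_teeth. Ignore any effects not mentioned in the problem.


GR = front_teeth / rear_teeth
GR = 52 / 18
GR = 2.8889

2.8889


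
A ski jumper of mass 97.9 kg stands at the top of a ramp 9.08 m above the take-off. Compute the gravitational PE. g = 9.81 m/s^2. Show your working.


PE = m * g * h
PE = 97.9 * 9.81 * 9.08
PE = 960.399 * 9.08 = 8720.4229 J

8720.4229 J


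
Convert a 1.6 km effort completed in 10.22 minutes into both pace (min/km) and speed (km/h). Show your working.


Pace = time / distance = 10.22 min / 1.6 km = 6.3875 min/km
Speed = distance / time_in_hours = 1.6 / 0.1703 hr
Speed = 9.3933 km/h

6.3875 min/km, 9.3933 km/h


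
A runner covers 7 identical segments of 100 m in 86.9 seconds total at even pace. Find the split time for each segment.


Split time = total_time / n_laps = 86.9 / 7
Split time = 12.4143 s per lap

12.4143 s


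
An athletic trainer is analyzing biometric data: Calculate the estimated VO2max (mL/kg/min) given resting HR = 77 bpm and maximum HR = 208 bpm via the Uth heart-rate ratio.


VO2max = 15.3 * HRmax / HRrest
VO2max = 15.3 * 208 / 77
VO2max = 3182.4 / 77 = 41.3299 mL/kg/min

41.3299 mL/kg/min


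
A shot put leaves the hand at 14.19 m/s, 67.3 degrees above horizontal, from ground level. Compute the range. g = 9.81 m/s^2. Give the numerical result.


R = v^2 * sin(2*theta) / g
Convert angle to radians: theta = 67.3 deg = 1.1746 rad
sin(2*theta) = sin(2.3492) = 0.712
R = 14.19^2 * 0.712 / 9.81
R = 201.3561 * 0.712 / 9.81 = 14.6148 m

14.6148 m


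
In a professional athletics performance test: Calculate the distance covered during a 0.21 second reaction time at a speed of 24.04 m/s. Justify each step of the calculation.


d = v * t
d = 24.04 * 0.21
d = 5.0484 m

5.0484 m


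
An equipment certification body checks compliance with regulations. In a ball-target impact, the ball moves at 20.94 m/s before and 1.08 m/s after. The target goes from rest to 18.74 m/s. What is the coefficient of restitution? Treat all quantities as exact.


e = (v2_after - v1_after) / (v1_before - v2_before)
Numerator = 18.74 - 1.08 = 17.66
Denominator = 20.94 - 0 = 20.94
e = 17.66 / 20.94 = 0.8434

0.8434


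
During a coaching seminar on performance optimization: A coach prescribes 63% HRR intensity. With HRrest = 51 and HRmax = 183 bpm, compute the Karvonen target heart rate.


Target = HRrest + pct*(HRmax - HRrest)
Heart rate reserve = HRmax - HRrest = 183 - 51 = 132 bpm
Fraction = 63% = 0.63
Target = 51 + 0.63 * 132
Target = 51 + 83.16 = 134.16 bpm

134.16 bpm


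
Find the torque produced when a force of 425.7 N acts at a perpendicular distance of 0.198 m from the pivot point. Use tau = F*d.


tau = F * d
tau = 425.7 * 0.198
tau = 84.2886 N*m

84.2886 N*m


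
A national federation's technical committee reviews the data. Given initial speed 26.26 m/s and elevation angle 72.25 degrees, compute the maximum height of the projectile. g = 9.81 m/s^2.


H = (v*sin(theta))^2 / (2*g)
vy = v*sin(theta) = 26.26 * sin(72.25 deg) = 25.0099 m/s
H = vy^2 / (2*g) = 625.4958 / (2*9.81)
H = 625.4958 / 19.62 = 31.8805 m

31.8805 m


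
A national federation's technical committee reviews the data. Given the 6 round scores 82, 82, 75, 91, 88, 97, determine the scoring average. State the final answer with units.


Average = sum / n
Sum = 515
Average = 515 / 6 = 85.8333

85.8333


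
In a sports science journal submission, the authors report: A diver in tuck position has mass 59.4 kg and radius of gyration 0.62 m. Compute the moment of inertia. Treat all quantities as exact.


I = m * k^2
I = 59.4 * 0.62^2
I = 59.4 * 0.3844 = 22.8334 kg*m^2

22.8334 kg*m^2


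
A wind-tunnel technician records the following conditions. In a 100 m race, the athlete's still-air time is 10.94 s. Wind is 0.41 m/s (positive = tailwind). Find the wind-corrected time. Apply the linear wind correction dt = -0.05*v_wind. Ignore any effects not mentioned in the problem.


dt = -0.05 * v_wind = -0.05 * 0.41 = -0.0205 s
t_corrected = t_still + dt = 10.94 + (-0.0205)
t_corrected = 10.9195 s

10.9195 s


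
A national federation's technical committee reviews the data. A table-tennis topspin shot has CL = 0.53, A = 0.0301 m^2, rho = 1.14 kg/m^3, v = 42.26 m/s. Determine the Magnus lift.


FM = 0.5 * CL * rho * A * v^2
FM = 0.5 * 0.53 * 1.14 * 0.0301 * 42.26^2
v^2 = 1785.9076
FM = 0.5 * 0.53 * 1.14 * 0.0301 * 1785.9076 = 16.2396 N

16.2396 N


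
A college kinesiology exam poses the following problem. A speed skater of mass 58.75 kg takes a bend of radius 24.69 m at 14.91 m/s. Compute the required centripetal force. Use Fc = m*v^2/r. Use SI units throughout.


Fc = m * v^2 / r
v^2 = 14.91^2 = 222.3081
Fc = 58.75 * 222.3081 / 24.69
Fc = 13060.6009 / 24.69 = 528.9834 N

528.9834 N


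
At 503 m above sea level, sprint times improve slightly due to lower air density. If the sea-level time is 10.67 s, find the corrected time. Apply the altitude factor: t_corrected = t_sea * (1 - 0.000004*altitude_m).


Correction factor = 1 - 0.000004 * 503 = 0.997988
t_corrected = t_sea * factor = 10.67 * 0.997988
t_corrected = 10.6485 s

10.6485 s


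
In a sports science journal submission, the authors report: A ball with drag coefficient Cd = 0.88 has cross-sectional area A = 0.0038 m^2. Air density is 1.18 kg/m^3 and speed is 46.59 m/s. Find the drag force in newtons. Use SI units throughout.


Fd = 0.5 * Cd * rho * A * v^2
Fd = 0.5 * 0.88 * 1.18 * 0.0038 * 46.59^2
v^2 = 2170.6281
Fd = 0.5 * 0.88 * 1.18 * 0.0038 * 2170.6281 = 4.2826 N

4.2826 N


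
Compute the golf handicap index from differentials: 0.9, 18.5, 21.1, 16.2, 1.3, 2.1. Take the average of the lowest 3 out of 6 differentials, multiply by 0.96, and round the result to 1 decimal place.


All differentials: 0.9, 18.5, 21.1, 16.2, 1.3, 2.1
Sorted: 0.9, 1.3, 2.1, 16.2, 18.5, 21.1
Best 3: 0.9, 1.3, 2.1
Average of best = 4.3 / 3 = 1.4333
Raw index = 1.4333 * 0.96 = 1.376
Handicap index = round(1.376, 1) = 1.4

1.4


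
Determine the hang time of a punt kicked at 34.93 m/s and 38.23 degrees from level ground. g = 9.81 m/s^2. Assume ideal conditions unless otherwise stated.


T = 2*v*sin(theta)/g
sin(theta) = sin(38.23 deg) = 0.6188
T = 2*34.93*0.6188 / 9.81
T = 43.2308 / 9.81 = 4.4068 s

4.4068 s


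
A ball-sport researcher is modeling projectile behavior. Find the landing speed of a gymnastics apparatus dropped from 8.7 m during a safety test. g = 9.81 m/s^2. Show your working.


v = sqrt(2 * g * h)
v = sqrt(2 * 9.81 * 8.7)
v = sqrt(170.694) = 13.065 m/s

13.065 m/s


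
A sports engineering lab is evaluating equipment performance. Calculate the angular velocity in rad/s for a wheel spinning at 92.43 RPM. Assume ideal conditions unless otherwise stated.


omega = RPM * 2 * pi / 60
omega = 92.43 * 2 * 3.14159 / 60
omega = 580.7548 / 60 = 9.6792 rad/s

9.6792 rad/s


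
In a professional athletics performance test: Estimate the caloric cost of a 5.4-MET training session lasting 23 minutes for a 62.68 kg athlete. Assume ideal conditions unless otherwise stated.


kcal = MET * mass * time_hr
Convert time: 23 min = 0.3833 hr
kcal = 5.4 * 62.68 * 0.3833
kcal = 129.7476 kcal

129.7476 kcal


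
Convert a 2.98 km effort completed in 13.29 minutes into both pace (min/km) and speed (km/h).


Pace = time / distance = 13.29 min / 2.98 km = 4.4597 min/km
Speed = distance / time_in_hours = 2.98 / 0.2215 hr
Speed = 13.4537 km/h

4.4597 min/km, 13.4537 km/h


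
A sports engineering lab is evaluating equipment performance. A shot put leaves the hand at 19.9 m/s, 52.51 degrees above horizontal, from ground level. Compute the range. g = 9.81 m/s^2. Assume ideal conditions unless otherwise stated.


R = v^2 * sin(2*theta) / g
Convert angle to radians: theta = 52.51 deg = 0.9165 rad
sin(2*theta) = sin(1.8329) = 0.9658
R = 19.9^2 * 0.9658 / 9.81
R = 396.01 * 0.9658 / 9.81 = 38.9888 m

38.9888 m


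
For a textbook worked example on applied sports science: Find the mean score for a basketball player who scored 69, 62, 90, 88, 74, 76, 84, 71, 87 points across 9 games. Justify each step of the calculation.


Average = sum / n
Sum = 701
Average = 701 / 9 = 77.8889

77.8889


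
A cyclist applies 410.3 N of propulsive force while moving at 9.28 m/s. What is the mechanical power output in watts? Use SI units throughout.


P = F * v
P = 410.3 * 9.28
P = 3807.584 W

3807.584 W


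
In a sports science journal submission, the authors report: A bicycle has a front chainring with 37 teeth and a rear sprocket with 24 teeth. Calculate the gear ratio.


GR = front_teeth / rear_teeth
GR = 37 / 24
GR = 1.5417

1.5417


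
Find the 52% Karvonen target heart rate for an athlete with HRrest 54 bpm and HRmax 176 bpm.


Target = HRrest + pct*(HRmax - HRrest)
Heart rate reserve = HRmax - HRrest = 176 - 54 = 122 bpm
Fraction = 52% = 0.52
Target = 54 + 0.52 * 122
Target = 54 + 63.44 = 117.44 bpm

117.44 bpm


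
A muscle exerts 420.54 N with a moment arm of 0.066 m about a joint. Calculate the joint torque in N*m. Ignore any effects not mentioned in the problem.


tau = F * d
tau = 420.54 * 0.066
tau = 27.7556 N*m

27.7556 N*m


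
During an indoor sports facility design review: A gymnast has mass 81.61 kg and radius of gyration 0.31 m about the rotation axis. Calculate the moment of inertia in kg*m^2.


I = m * k^2
I = 81.61 * 0.31^2
I = 81.61 * 0.0961 = 7.8427 kg*m^2

7.8427 kg*m^2


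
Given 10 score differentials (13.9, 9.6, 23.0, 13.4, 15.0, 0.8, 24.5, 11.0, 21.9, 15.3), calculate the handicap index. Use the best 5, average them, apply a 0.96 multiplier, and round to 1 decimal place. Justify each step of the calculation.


All differentials: 13.9, 9.6, 23.0, 13.4, 15.0, 0.8, 24.5, 11.0, 21.9, 15.3
Sorted: 0.8, 9.6, 11.0, 13.4, 13.9, 15.0, 15.3, 21.9, 23.0, 24.5
Best 5: 0.8, 9.6, 11.0, 13.4, 13.9
Average of best = 48.7 / 5 = 9.74
Raw index = 9.74 * 0.96 = 9.3504
Handicap index = round(9.3504, 1) = 9.4

9.4


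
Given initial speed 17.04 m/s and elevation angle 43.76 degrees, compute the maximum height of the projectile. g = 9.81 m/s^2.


H = (v*sin(theta))^2 / (2*g)
vy = v*sin(theta) = 17.04 * sin(43.76 deg) = 11.7855 m/s
H = vy^2 / (2*g) = 138.8987 / (2*9.81)
H = 138.8987 / 19.62 = 7.0794 m

7.0794 m


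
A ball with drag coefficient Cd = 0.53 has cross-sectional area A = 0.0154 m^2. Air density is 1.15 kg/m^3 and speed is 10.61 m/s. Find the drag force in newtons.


Fd = 0.5 * Cd * rho * A * v^2
Fd = 0.5 * 0.53 * 1.15 * 0.0154 * 10.61^2
v^2 = 112.5721
Fd = 0.5 * 0.53 * 1.15 * 0.0154 * 112.5721 = 0.5283 N

0.5283 N


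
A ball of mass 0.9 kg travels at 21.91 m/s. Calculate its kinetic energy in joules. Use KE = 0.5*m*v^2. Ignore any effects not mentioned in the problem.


KE = 0.5 * m * v^2
KE = 0.5 * 0.9 * 21.91^2
KE = 0.5 * 0.9 * 480.0481 = 216.0216 J

216.0216 J


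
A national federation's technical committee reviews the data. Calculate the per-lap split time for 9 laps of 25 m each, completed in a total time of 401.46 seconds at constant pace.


Split time = total_time / n_laps = 401.46 / 9
Split time = 44.6067 s per lap

44.6067 s


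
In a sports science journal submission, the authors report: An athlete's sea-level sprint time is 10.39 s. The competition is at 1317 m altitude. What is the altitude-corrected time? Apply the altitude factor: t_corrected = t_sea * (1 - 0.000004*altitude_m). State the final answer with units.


Correction factor = 1 - 0.000004 * 1317 = 0.994732
t_corrected = t_sea * factor = 10.39 * 0.994732
t_corrected = 10.3353 s

10.3353 s


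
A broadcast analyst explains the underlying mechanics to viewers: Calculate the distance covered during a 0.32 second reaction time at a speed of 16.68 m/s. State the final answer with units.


d = v * t
d = 16.68 * 0.32
d = 5.3376 m

5.3376 m


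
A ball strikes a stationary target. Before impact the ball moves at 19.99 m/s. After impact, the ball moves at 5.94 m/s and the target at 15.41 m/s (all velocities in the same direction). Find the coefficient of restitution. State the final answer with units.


e = (v2_after - v1_after) / (v1_before - v2_before)
Numerator = 15.41 - 5.94 = 9.47
Denominator = 19.99 - 0 = 19.99
e = 9.47 / 19.99 = 0.4737

0.4737


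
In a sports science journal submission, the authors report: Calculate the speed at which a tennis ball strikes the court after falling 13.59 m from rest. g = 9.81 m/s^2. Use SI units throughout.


v = sqrt(2 * g * h)
v = sqrt(2 * 9.81 * 13.59)
v = sqrt(266.6358) = 16.329 m/s

16.329 m/s


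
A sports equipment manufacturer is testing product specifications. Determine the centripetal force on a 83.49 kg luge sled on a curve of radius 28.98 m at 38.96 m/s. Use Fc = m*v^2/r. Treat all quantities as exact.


Fc = m * v^2 / r
v^2 = 38.96^2 = 1517.8816
Fc = 83.49 * 1517.8816 / 28.98
Fc = 126727.9348 / 28.98 = 4372.9446 N

4372.9446 N


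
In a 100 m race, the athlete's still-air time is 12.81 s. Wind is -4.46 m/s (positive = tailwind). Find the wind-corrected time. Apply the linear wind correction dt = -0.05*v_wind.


dt = -0.05 * v_wind = -0.05 * -4.46 = 0.223 s
t_corrected = t_still + dt = 12.81 + (0.223)
t_corrected = 13.033 s

13.033 s


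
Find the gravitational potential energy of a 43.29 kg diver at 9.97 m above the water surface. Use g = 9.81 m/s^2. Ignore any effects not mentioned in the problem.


PE = m * g * h
PE = 43.29 * 9.81 * 9.97
PE = 424.6749 * 9.97 = 4234.0088 J

4234.0088 J


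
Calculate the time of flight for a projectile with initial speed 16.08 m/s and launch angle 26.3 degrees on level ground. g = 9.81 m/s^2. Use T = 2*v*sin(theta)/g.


T = 2*v*sin(theta)/g
sin(theta) = sin(26.3 deg) = 0.4431
T = 2*16.08*0.4431 / 9.81
T = 14.2492 / 9.81 = 1.4525 s

1.4525 s


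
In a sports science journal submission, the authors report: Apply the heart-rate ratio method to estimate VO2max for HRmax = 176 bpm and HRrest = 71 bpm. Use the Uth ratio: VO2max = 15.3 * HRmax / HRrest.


VO2max = 15.3 * HRmax / HRrest
VO2max = 15.3 * 176 / 71
VO2max = 2692.8 / 71 = 37.9268 mL/kg/min

37.9268 mL/kg/min


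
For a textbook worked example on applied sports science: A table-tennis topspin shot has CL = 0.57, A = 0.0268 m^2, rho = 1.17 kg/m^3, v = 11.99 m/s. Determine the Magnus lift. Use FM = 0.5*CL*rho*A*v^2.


FM = 0.5 * CL * rho * A * v^2
FM = 0.5 * 0.57 * 1.17 * 0.0268 * 11.99^2
v^2 = 143.7601
FM = 0.5 * 0.57 * 1.17 * 0.0268 * 143.7601 = 1.2847 N

1.2847 N


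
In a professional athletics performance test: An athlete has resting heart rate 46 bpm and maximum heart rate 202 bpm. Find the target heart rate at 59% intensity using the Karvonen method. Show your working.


Target = HRrest + pct*(HRmax - HRrest)
Heart rate reserve = HRmax - HRrest = 202 - 46 = 156 bpm
Fraction = 59% = 0.59
Target = 46 + 0.59 * 156
Target = 46 + 92.04 = 138.04 bpm

138.04 bpm


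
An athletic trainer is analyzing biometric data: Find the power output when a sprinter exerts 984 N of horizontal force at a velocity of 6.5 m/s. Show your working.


P = F * v
P = 984 * 6.5
P = 6396 W

6396 W


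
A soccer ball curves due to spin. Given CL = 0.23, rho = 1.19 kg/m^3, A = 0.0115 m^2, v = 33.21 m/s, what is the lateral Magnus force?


FM = 0.5 * CL * rho * A * v^2
FM = 0.5 * 0.23 * 1.19 * 0.0115 * 33.21^2
v^2 = 1102.9041
FM = 0.5 * 0.23 * 1.19 * 0.0115 * 1102.9041 = 1.7357 N

1.7357 N


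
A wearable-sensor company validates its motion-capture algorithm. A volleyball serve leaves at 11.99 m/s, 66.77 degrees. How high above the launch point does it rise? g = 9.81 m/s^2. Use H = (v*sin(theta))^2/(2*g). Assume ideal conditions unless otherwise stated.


H = (v*sin(theta))^2 / (2*g)
vy = v*sin(theta) = 11.99 * sin(66.77 deg) = 11.018 m/s
H = vy^2 / (2*g) = 121.3954 / (2*9.81)
H = 121.3954 / 19.62 = 6.1873 m

6.1873 m


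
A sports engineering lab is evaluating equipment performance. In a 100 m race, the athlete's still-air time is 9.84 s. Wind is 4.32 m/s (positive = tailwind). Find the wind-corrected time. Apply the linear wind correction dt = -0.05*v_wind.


dt = -0.05 * v_wind = -0.05 * 4.32 = -0.216 s
t_corrected = t_still + dt = 9.84 + (-0.216)
t_corrected = 9.624 s

9.624 s


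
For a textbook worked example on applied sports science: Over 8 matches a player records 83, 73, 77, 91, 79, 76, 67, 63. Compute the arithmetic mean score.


Average = sum / n
Sum = 609
Average = 609 / 8 = 76.125

76.125


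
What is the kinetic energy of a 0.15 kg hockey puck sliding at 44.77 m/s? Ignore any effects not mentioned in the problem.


KE = 0.5 * m * v^2
KE = 0.5 * 0.15 * 44.77^2
KE = 0.5 * 0.15 * 2004.3529 = 150.3265 J

150.3265 J


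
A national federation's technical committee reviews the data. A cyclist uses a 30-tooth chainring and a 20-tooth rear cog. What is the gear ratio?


GR = front_teeth / rear_teeth
GR = 30 / 20
GR = 1.5

1.5


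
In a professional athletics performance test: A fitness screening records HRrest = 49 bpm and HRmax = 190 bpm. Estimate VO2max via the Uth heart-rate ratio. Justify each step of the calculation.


VO2max = 15.3 * HRmax / HRrest
VO2max = 15.3 * 190 / 49
VO2max = 2907 / 49 = 59.3265 mL/kg/min

59.3265 mL/kg/min


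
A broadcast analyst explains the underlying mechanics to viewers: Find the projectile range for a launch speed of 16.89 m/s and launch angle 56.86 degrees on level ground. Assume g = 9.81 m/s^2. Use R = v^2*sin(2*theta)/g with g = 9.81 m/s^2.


R = v^2 * sin(2*theta) / g
Convert angle to radians: theta = 56.86 deg = 0.9924 rad
sin(2*theta) = sin(1.9848) = 0.9155
R = 16.89^2 * 0.9155 / 9.81
R = 285.2721 * 0.9155 / 9.81 = 26.6231 m

26.6231 m


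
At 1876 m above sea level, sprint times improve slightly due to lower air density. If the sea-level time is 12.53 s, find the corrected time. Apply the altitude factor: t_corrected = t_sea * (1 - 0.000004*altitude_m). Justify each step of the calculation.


Correction factor = 1 - 0.000004 * 1876 = 0.992496
t_corrected = t_sea * factor = 12.53 * 0.992496
t_corrected = 12.436 s

12.436 s


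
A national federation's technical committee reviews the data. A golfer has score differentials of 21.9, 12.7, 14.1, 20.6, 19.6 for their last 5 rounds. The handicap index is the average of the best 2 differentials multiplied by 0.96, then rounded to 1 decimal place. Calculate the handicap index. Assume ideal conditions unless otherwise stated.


All differentials: 21.9, 12.7, 14.1, 20.6, 19.6
Sorted: 12.7, 14.1, 19.6, 20.6, 21.9
Best 2: 12.7, 14.1
Average of best = 26.8 / 2 = 13.4
Raw index = 13.4 * 0.96 = 12.864
Handicap index = round(12.864, 1) = 12.9

12.9


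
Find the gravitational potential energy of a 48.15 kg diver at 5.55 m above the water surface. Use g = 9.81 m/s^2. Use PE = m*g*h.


PE = m * g * h
PE = 48.15 * 9.81 * 5.55
PE = 472.3515 * 5.55 = 2621.5508 J

2621.5508 J


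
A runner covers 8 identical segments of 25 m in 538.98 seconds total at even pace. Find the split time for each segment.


Split time = total_time / n_laps = 538.98 / 8
Split time = 67.3725 s per lap

67.3725 s
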